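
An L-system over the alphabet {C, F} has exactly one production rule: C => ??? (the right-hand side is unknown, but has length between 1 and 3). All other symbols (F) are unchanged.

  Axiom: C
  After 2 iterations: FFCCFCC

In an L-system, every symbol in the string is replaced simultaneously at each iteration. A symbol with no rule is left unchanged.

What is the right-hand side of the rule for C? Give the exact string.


Trying C => FCC:
  Step 0: C
  Step 1: FCC
  Step 2: FFCCFCC
Matches the given result.

Answer: FCC


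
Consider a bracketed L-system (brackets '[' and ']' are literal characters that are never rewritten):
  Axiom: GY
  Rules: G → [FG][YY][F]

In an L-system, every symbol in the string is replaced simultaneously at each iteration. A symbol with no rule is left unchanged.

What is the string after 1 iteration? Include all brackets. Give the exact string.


Step 0: GY
Step 1: [FG][YY][F]Y

Answer: [FG][YY][F]Y


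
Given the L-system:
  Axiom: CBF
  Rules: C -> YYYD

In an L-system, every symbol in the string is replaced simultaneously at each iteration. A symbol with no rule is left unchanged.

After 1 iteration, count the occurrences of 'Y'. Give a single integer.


Step 0: CBF  (0 'Y')
Step 1: YYYDBF  (3 'Y')

Answer: 3


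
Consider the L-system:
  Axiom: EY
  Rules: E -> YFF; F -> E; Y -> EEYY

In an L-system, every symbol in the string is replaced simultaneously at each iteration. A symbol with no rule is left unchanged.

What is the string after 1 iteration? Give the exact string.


Answer: YFFEEYY

Derivation:
Step 0: EY
Step 1: YFFEEYY


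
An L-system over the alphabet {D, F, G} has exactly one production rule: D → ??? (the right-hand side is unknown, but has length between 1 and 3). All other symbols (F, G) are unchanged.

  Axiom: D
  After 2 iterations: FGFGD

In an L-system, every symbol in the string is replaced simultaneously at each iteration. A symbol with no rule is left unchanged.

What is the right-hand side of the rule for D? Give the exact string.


Answer: FGD

Derivation:
Trying D → FGD:
  Step 0: D
  Step 1: FGD
  Step 2: FGFGD
Matches the given result.


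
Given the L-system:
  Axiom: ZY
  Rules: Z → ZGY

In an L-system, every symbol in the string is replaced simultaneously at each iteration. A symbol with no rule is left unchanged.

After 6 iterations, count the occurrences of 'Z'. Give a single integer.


Answer: 1

Derivation:
Step 0: ZY  (1 'Z')
Step 1: ZGYY  (1 'Z')
Step 2: ZGYGYY  (1 'Z')
Step 3: ZGYGYGYY  (1 'Z')
Step 4: ZGYGYGYGYY  (1 'Z')
Step 5: ZGYGYGYGYGYY  (1 'Z')
Step 6: ZGYGYGYGYGYGYY  (1 'Z')


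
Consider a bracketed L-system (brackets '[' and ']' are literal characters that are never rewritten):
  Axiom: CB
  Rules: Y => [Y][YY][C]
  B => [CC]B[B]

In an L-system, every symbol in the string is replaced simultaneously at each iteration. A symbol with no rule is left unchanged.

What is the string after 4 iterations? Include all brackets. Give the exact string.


Step 0: CB
Step 1: C[CC]B[B]
Step 2: C[CC][CC]B[B][[CC]B[B]]
Step 3: C[CC][CC][CC]B[B][[CC]B[B]][[CC][CC]B[B][[CC]B[B]]]
Step 4: C[CC][CC][CC][CC]B[B][[CC]B[B]][[CC][CC]B[B][[CC]B[B]]][[CC][CC][CC]B[B][[CC]B[B]][[CC][CC]B[B][[CC]B[B]]]]

Answer: C[CC][CC][CC][CC]B[B][[CC]B[B]][[CC][CC]B[B][[CC]B[B]]][[CC][CC][CC]B[B][[CC]B[B]][[CC][CC]B[B][[CC]B[B]]]]


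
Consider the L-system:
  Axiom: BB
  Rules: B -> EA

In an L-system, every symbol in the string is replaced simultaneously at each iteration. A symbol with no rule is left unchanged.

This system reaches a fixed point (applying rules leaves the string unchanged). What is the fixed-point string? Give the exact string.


Answer: EAEA

Derivation:
Step 0: BB
Step 1: EAEA
Step 2: EAEA  (unchanged — fixed point at step 1)


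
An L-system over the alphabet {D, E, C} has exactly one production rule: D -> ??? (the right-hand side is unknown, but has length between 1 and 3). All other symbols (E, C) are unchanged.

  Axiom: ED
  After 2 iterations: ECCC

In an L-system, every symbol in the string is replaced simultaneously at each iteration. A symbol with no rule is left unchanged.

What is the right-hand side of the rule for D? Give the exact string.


Answer: CCC

Derivation:
Trying D -> CCC:
  Step 0: ED
  Step 1: ECCC
  Step 2: ECCC
Matches the given result.


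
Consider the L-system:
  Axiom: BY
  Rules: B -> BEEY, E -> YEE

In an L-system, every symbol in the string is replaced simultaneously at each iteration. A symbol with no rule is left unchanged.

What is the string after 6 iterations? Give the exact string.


Answer: BEEYYEEYEEYYYEEYEEYYEEYEEYYYYEEYEEYYEEYEEYYYEEYEEYYEEYEEYYYYYEEYEEYYEEYEEYYYEEYEEYYEEYEEYYYYEEYEEYYEEYEEYYYEEYEEYYEEYEEYYYYYYEEYEEYYEEYEEYYYEEYEEYYEEYEEYYYYEEYEEYYEEYEEYYYEEYEEYYEEYEEYYYYYEEYEEYYEEYEEYYYEEYEEYYEEYEEYYYYEEYEEYYEEYEEYYYEEYEEYYEEYEEYY

Derivation:
Step 0: BY
Step 1: BEEYY
Step 2: BEEYYEEYEEYY
Step 3: BEEYYEEYEEYYYEEYEEYYEEYEEYY
Step 4: BEEYYEEYEEYYYEEYEEYYEEYEEYYYYEEYEEYYEEYEEYYYEEYEEYYEEYEEYY
Step 5: BEEYYEEYEEYYYEEYEEYYEEYEEYYYYEEYEEYYEEYEEYYYEEYEEYYEEYEEYYYYYEEYEEYYEEYEEYYYEEYEEYYEEYEEYYYYEEYEEYYEEYEEYYYEEYEEYYEEYEEYY
Step 6: BEEYYEEYEEYYYEEYEEYYEEYEEYYYYEEYEEYYEEYEEYYYEEYEEYYEEYEEYYYYYEEYEEYYEEYEEYYYEEYEEYYEEYEEYYYYEEYEEYYEEYEEYYYEEYEEYYEEYEEYYYYYYEEYEEYYEEYEEYYYEEYEEYYEEYEEYYYYEEYEEYYEEYEEYYYEEYEEYYEEYEEYYYYYEEYEEYYEEYEEYYYEEYEEYYEEYEEYYYYEEYEEYYEEYEEYYYEEYEEYYEEYEEYY


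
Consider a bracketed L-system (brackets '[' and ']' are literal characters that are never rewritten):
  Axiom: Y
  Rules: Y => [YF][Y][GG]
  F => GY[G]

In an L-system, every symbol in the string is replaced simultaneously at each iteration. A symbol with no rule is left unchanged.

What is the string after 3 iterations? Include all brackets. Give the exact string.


Step 0: Y
Step 1: [YF][Y][GG]
Step 2: [[YF][Y][GG]GY[G]][[YF][Y][GG]][GG]
Step 3: [[[YF][Y][GG]GY[G]][[YF][Y][GG]][GG]G[YF][Y][GG][G]][[[YF][Y][GG]GY[G]][[YF][Y][GG]][GG]][GG]

Answer: [[[YF][Y][GG]GY[G]][[YF][Y][GG]][GG]G[YF][Y][GG][G]][[[YF][Y][GG]GY[G]][[YF][Y][GG]][GG]][GG]


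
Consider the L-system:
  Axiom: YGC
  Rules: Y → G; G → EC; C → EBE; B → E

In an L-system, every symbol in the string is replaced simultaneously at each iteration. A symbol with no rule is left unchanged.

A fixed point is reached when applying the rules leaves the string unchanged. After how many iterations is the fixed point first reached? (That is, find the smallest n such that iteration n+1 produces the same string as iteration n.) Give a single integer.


Step 0: YGC
Step 1: GECEBE
Step 2: ECEEBEEEE
Step 3: EEBEEEEEEEE
Step 4: EEEEEEEEEEE
Step 5: EEEEEEEEEEE  (unchanged — fixed point at step 4)

Answer: 4


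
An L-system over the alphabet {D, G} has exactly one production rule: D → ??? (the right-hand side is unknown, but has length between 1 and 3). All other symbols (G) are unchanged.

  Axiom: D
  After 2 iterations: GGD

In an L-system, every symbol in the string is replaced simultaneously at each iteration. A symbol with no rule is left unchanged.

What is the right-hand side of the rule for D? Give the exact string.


Trying D → GD:
  Step 0: D
  Step 1: GD
  Step 2: GGD
Matches the given result.

Answer: GD


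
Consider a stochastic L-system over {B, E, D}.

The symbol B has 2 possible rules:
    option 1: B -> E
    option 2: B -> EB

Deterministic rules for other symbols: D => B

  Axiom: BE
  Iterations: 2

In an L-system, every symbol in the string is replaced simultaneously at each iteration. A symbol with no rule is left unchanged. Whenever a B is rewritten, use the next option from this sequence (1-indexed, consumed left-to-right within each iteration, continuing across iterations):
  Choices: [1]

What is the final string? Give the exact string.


Step 0: BE
Step 1: EE  (used choices [1])
Step 2: EE  (used choices [])

Answer: EE


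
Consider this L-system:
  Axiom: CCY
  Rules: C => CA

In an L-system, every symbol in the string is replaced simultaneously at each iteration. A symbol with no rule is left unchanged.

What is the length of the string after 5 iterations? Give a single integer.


Answer: 13

Derivation:
Step 0: length = 3
Step 1: length = 5
Step 2: length = 7
Step 3: length = 9
Step 4: length = 11
Step 5: length = 13


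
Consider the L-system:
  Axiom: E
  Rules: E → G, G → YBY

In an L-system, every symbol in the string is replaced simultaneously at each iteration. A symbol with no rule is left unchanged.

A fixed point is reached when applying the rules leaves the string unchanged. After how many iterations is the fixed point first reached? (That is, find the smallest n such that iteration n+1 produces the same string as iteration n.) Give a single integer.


Step 0: E
Step 1: G
Step 2: YBY
Step 3: YBY  (unchanged — fixed point at step 2)

Answer: 2


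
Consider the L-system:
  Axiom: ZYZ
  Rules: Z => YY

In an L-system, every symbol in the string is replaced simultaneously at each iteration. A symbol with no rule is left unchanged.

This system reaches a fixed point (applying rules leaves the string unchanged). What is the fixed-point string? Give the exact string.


Step 0: ZYZ
Step 1: YYYYY
Step 2: YYYYY  (unchanged — fixed point at step 1)

Answer: YYYYY


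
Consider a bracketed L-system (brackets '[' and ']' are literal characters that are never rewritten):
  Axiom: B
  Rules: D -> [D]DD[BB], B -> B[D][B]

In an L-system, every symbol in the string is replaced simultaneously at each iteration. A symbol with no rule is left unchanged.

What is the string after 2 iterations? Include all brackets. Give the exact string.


Answer: B[D][B][[D]DD[BB]][B[D][B]]

Derivation:
Step 0: B
Step 1: B[D][B]
Step 2: B[D][B][[D]DD[BB]][B[D][B]]


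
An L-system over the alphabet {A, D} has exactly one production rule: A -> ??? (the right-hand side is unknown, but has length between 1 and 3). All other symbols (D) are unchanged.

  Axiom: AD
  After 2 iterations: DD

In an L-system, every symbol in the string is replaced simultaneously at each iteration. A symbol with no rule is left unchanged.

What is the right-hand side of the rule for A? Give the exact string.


Trying A -> D:
  Step 0: AD
  Step 1: DD
  Step 2: DD
Matches the given result.

Answer: D


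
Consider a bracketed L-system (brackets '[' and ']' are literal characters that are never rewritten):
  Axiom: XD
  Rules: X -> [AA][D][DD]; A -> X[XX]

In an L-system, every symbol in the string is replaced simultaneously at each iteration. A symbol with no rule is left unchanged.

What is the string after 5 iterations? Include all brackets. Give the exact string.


Step 0: XD
Step 1: [AA][D][DD]D
Step 2: [X[XX]X[XX]][D][DD]D
Step 3: [[AA][D][DD][[AA][D][DD][AA][D][DD]][AA][D][DD][[AA][D][DD][AA][D][DD]]][D][DD]D
Step 4: [[X[XX]X[XX]][D][DD][[X[XX]X[XX]][D][DD][X[XX]X[XX]][D][DD]][X[XX]X[XX]][D][DD][[X[XX]X[XX]][D][DD][X[XX]X[XX]][D][DD]]][D][DD]D
Step 5: [[[AA][D][DD][[AA][D][DD][AA][D][DD]][AA][D][DD][[AA][D][DD][AA][D][DD]]][D][DD][[[AA][D][DD][[AA][D][DD][AA][D][DD]][AA][D][DD][[AA][D][DD][AA][D][DD]]][D][DD][[AA][D][DD][[AA][D][DD][AA][D][DD]][AA][D][DD][[AA][D][DD][AA][D][DD]]][D][DD]][[AA][D][DD][[AA][D][DD][AA][D][DD]][AA][D][DD][[AA][D][DD][AA][D][DD]]][D][DD][[[AA][D][DD][[AA][D][DD][AA][D][DD]][AA][D][DD][[AA][D][DD][AA][D][DD]]][D][DD][[AA][D][DD][[AA][D][DD][AA][D][DD]][AA][D][DD][[AA][D][DD][AA][D][DD]]][D][DD]]][D][DD]D

Answer: [[[AA][D][DD][[AA][D][DD][AA][D][DD]][AA][D][DD][[AA][D][DD][AA][D][DD]]][D][DD][[[AA][D][DD][[AA][D][DD][AA][D][DD]][AA][D][DD][[AA][D][DD][AA][D][DD]]][D][DD][[AA][D][DD][[AA][D][DD][AA][D][DD]][AA][D][DD][[AA][D][DD][AA][D][DD]]][D][DD]][[AA][D][DD][[AA][D][DD][AA][D][DD]][AA][D][DD][[AA][D][DD][AA][D][DD]]][D][DD][[[AA][D][DD][[AA][D][DD][AA][D][DD]][AA][D][DD][[AA][D][DD][AA][D][DD]]][D][DD][[AA][D][DD][[AA][D][DD][AA][D][DD]][AA][D][DD][[AA][D][DD][AA][D][DD]]][D][DD]]][D][DD]D


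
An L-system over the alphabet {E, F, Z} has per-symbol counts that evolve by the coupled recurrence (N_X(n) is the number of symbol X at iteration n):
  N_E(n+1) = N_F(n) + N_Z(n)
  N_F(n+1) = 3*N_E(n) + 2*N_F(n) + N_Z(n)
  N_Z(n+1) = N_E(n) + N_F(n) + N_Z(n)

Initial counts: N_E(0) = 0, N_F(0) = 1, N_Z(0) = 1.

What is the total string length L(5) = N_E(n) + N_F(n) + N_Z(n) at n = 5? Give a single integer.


Answer: 1351

Derivation:
Step 0: N_E=0, N_F=1, N_Z=1, L=2
Step 1: N_E=2, N_F=3, N_Z=2, L=7
Step 2: N_E=5, N_F=14, N_Z=7, L=26
Step 3: N_E=21, N_F=50, N_Z=26, L=97
Step 4: N_E=76, N_F=189, N_Z=97, L=362
Step 5: N_E=286, N_F=703, N_Z=362, L=1351


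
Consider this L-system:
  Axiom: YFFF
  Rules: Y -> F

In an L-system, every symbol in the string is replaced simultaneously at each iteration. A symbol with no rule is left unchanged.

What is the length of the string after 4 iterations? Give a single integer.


Answer: 4

Derivation:
Step 0: length = 4
Step 1: length = 4
Step 2: length = 4
Step 3: length = 4
Step 4: length = 4


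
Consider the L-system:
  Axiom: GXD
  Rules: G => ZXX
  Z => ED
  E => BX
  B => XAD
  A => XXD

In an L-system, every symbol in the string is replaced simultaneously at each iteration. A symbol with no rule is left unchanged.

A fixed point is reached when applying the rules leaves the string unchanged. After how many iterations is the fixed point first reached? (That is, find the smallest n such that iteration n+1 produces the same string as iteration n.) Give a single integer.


Step 0: GXD
Step 1: ZXXXD
Step 2: EDXXXD
Step 3: BXDXXXD
Step 4: XADXDXXXD
Step 5: XXXDDXDXXXD
Step 6: XXXDDXDXXXD  (unchanged — fixed point at step 5)

Answer: 5


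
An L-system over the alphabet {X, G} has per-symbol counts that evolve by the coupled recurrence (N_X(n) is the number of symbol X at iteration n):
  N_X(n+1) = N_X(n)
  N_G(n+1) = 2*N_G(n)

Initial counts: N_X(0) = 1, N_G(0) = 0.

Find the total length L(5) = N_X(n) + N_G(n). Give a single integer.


Step 0: N_X=1, N_G=0, L=1
Step 1: N_X=1, N_G=0, L=1
Step 2: N_X=1, N_G=0, L=1
Step 3: N_X=1, N_G=0, L=1
Step 4: N_X=1, N_G=0, L=1
Step 5: N_X=1, N_G=0, L=1

Answer: 1


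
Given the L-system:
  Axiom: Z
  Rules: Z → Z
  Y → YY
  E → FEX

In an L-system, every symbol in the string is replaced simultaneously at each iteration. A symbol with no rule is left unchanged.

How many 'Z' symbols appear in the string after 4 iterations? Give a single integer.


Step 0: Z  (1 'Z')
Step 1: Z  (1 'Z')
Step 2: Z  (1 'Z')
Step 3: Z  (1 'Z')
Step 4: Z  (1 'Z')

Answer: 1


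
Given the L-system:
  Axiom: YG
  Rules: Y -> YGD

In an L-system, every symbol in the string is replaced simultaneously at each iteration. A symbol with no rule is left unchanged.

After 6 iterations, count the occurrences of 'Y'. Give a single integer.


Step 0: YG  (1 'Y')
Step 1: YGDG  (1 'Y')
Step 2: YGDGDG  (1 'Y')
Step 3: YGDGDGDG  (1 'Y')
Step 4: YGDGDGDGDG  (1 'Y')
Step 5: YGDGDGDGDGDG  (1 'Y')
Step 6: YGDGDGDGDGDGDG  (1 'Y')

Answer: 1


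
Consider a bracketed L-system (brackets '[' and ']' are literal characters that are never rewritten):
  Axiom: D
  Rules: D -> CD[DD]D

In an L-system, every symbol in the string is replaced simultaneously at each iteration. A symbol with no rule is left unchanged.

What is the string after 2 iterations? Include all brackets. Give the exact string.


Answer: CCD[DD]D[CD[DD]DCD[DD]D]CD[DD]D

Derivation:
Step 0: D
Step 1: CD[DD]D
Step 2: CCD[DD]D[CD[DD]DCD[DD]D]CD[DD]D


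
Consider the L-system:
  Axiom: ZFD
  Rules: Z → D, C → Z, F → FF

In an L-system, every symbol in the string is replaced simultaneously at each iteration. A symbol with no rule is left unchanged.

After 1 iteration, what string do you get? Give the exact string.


Step 0: ZFD
Step 1: DFFD

Answer: DFFD


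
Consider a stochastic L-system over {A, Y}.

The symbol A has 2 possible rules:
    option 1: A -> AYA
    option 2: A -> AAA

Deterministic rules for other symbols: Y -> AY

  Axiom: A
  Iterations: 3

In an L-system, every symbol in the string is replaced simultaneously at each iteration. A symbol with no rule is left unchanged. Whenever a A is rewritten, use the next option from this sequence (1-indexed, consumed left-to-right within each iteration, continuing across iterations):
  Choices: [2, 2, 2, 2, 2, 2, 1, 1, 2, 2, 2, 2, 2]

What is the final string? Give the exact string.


Answer: AAAAAAAYAAYAAAAAAAAAAAAAAAA

Derivation:
Step 0: A
Step 1: AAA  (used choices [2])
Step 2: AAAAAAAAA  (used choices [2, 2, 2])
Step 3: AAAAAAAYAAYAAAAAAAAAAAAAAAA  (used choices [2, 2, 1, 1, 2, 2, 2, 2, 2])


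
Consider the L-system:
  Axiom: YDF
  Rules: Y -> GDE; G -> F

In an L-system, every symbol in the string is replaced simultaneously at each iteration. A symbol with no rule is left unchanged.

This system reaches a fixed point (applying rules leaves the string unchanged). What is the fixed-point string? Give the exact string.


Step 0: YDF
Step 1: GDEDF
Step 2: FDEDF
Step 3: FDEDF  (unchanged — fixed point at step 2)

Answer: FDEDF


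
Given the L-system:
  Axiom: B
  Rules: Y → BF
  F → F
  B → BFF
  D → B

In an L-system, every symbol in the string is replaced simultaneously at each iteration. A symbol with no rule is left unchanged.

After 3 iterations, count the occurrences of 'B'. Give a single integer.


Step 0: B  (1 'B')
Step 1: BFF  (1 'B')
Step 2: BFFFF  (1 'B')
Step 3: BFFFFFF  (1 'B')

Answer: 1


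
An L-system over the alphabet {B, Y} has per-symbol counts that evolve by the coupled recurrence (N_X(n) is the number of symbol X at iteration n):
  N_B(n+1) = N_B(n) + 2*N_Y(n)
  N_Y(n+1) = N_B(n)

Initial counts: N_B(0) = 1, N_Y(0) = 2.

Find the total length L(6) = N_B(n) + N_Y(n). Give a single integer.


Step 0: N_B=1, N_Y=2, L=3
Step 1: N_B=5, N_Y=1, L=6
Step 2: N_B=7, N_Y=5, L=12
Step 3: N_B=17, N_Y=7, L=24
Step 4: N_B=31, N_Y=17, L=48
Step 5: N_B=65, N_Y=31, L=96
Step 6: N_B=127, N_Y=65, L=192

Answer: 192


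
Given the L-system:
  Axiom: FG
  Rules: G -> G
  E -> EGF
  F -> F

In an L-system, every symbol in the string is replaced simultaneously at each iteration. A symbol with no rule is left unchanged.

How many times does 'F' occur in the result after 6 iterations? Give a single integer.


Step 0: FG  (1 'F')
Step 1: FG  (1 'F')
Step 2: FG  (1 'F')
Step 3: FG  (1 'F')
Step 4: FG  (1 'F')
Step 5: FG  (1 'F')
Step 6: FG  (1 'F')

Answer: 1


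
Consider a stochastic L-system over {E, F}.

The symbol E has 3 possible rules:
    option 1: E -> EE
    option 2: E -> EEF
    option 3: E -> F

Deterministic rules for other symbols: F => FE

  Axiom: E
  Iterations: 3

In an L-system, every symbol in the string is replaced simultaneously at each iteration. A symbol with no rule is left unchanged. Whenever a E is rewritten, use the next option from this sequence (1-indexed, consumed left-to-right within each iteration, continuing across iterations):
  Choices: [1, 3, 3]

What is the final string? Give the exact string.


Answer: FEFE

Derivation:
Step 0: E
Step 1: EE  (used choices [1])
Step 2: FF  (used choices [3, 3])
Step 3: FEFE  (used choices [])


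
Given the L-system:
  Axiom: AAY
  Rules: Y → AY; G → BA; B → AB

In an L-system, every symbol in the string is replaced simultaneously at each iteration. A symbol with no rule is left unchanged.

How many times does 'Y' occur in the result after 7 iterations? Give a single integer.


Step 0: AAY  (1 'Y')
Step 1: AAAY  (1 'Y')
Step 2: AAAAY  (1 'Y')
Step 3: AAAAAY  (1 'Y')
Step 4: AAAAAAY  (1 'Y')
Step 5: AAAAAAAY  (1 'Y')
Step 6: AAAAAAAAY  (1 'Y')
Step 7: AAAAAAAAAY  (1 'Y')

Answer: 1


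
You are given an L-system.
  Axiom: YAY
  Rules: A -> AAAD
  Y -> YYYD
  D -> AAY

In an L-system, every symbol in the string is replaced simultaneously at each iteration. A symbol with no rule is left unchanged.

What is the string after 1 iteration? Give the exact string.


Answer: YYYDAAADYYYD

Derivation:
Step 0: YAY
Step 1: YYYDAAADYYYD


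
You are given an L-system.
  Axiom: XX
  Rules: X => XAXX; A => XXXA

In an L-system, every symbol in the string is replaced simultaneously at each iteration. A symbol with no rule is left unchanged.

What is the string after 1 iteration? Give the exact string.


Step 0: XX
Step 1: XAXXXAXX

Answer: XAXXXAXX


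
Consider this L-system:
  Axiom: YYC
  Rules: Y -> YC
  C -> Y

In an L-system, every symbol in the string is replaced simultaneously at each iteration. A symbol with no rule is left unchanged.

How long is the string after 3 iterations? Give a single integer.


Answer: 13

Derivation:
Step 0: length = 3
Step 1: length = 5
Step 2: length = 8
Step 3: length = 13


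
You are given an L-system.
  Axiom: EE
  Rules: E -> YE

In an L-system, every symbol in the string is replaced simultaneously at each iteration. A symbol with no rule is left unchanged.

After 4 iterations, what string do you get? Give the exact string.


Answer: YYYYEYYYYE

Derivation:
Step 0: EE
Step 1: YEYE
Step 2: YYEYYE
Step 3: YYYEYYYE
Step 4: YYYYEYYYYE


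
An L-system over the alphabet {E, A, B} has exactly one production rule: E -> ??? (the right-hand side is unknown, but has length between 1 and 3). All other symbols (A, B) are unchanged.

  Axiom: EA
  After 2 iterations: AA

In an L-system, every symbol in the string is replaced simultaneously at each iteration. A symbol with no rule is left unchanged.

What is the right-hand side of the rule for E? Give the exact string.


Trying E -> A:
  Step 0: EA
  Step 1: AA
  Step 2: AA
Matches the given result.

Answer: A


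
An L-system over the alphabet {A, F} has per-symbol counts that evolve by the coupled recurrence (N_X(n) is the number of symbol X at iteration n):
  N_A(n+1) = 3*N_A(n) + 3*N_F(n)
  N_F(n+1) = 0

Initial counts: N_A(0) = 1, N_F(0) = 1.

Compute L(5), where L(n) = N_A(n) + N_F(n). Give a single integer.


Answer: 486

Derivation:
Step 0: N_A=1, N_F=1, L=2
Step 1: N_A=6, N_F=0, L=6
Step 2: N_A=18, N_F=0, L=18
Step 3: N_A=54, N_F=0, L=54
Step 4: N_A=162, N_F=0, L=162
Step 5: N_A=486, N_F=0, L=486


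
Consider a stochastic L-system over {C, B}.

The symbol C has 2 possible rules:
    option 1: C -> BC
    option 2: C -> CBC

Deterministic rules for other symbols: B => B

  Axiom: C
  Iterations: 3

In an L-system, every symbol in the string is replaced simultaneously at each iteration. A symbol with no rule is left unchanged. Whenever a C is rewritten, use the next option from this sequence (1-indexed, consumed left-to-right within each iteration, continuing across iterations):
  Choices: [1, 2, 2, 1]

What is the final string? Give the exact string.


Answer: BCBCBBC

Derivation:
Step 0: C
Step 1: BC  (used choices [1])
Step 2: BCBC  (used choices [2])
Step 3: BCBCBBC  (used choices [2, 1])


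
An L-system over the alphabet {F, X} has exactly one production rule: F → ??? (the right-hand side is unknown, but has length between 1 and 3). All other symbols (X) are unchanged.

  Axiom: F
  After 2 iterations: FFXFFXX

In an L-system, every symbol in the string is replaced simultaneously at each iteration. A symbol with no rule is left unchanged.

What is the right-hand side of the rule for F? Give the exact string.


Trying F → FFX:
  Step 0: F
  Step 1: FFX
  Step 2: FFXFFXX
Matches the given result.

Answer: FFX


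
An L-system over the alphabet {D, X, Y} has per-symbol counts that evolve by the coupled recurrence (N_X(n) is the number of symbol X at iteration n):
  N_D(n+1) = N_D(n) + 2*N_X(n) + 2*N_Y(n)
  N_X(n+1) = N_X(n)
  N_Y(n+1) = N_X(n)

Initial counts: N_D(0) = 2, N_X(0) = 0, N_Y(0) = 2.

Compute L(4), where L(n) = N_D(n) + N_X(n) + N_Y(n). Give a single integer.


Step 0: N_D=2, N_X=0, N_Y=2, L=4
Step 1: N_D=6, N_X=0, N_Y=0, L=6
Step 2: N_D=6, N_X=0, N_Y=0, L=6
Step 3: N_D=6, N_X=0, N_Y=0, L=6
Step 4: N_D=6, N_X=0, N_Y=0, L=6

Answer: 6


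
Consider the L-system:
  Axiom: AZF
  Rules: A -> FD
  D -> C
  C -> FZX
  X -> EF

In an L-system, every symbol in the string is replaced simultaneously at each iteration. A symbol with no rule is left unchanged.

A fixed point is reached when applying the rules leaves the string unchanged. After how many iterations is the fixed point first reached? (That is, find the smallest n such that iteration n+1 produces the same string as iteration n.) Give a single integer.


Step 0: AZF
Step 1: FDZF
Step 2: FCZF
Step 3: FFZXZF
Step 4: FFZEFZF
Step 5: FFZEFZF  (unchanged — fixed point at step 4)

Answer: 4


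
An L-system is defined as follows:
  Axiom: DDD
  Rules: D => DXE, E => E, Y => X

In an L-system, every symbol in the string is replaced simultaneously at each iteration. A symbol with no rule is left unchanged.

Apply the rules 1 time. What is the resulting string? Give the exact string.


Step 0: DDD
Step 1: DXEDXEDXE

Answer: DXEDXEDXE


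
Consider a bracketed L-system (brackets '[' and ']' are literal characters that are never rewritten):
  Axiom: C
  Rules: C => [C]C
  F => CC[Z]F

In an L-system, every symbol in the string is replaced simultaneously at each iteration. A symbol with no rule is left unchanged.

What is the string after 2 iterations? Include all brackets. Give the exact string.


Step 0: C
Step 1: [C]C
Step 2: [[C]C][C]C

Answer: [[C]C][C]C


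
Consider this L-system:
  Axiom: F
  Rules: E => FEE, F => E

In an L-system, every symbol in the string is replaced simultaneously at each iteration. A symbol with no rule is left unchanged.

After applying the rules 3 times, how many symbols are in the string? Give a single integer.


Answer: 7

Derivation:
Step 0: length = 1
Step 1: length = 1
Step 2: length = 3
Step 3: length = 7


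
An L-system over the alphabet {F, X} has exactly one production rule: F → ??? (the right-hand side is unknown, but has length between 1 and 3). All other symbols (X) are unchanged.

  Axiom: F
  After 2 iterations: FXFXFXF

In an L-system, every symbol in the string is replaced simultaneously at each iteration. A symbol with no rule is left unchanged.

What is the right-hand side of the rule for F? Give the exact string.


Answer: FXF

Derivation:
Trying F → FXF:
  Step 0: F
  Step 1: FXF
  Step 2: FXFXFXF
Matches the given result.


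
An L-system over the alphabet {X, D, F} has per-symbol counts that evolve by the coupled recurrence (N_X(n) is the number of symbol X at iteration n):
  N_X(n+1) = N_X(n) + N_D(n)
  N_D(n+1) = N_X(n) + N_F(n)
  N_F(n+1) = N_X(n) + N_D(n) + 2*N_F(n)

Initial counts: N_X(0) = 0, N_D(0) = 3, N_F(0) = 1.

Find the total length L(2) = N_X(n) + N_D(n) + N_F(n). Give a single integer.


Step 0: N_X=0, N_D=3, N_F=1, L=4
Step 1: N_X=3, N_D=1, N_F=5, L=9
Step 2: N_X=4, N_D=8, N_F=14, L=26

Answer: 26


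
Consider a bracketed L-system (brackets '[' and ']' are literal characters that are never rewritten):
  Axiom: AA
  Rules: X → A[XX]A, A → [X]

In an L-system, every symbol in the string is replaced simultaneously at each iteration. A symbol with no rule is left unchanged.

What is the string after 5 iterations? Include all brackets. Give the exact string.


Step 0: AA
Step 1: [X][X]
Step 2: [A[XX]A][A[XX]A]
Step 3: [[X][A[XX]AA[XX]A][X]][[X][A[XX]AA[XX]A][X]]
Step 4: [[A[XX]A][[X][A[XX]AA[XX]A][X][X][A[XX]AA[XX]A][X]][A[XX]A]][[A[XX]A][[X][A[XX]AA[XX]A][X][X][A[XX]AA[XX]A][X]][A[XX]A]]
Step 5: [[[X][A[XX]AA[XX]A][X]][[A[XX]A][[X][A[XX]AA[XX]A][X][X][A[XX]AA[XX]A][X]][A[XX]A][A[XX]A][[X][A[XX]AA[XX]A][X][X][A[XX]AA[XX]A][X]][A[XX]A]][[X][A[XX]AA[XX]A][X]]][[[X][A[XX]AA[XX]A][X]][[A[XX]A][[X][A[XX]AA[XX]A][X][X][A[XX]AA[XX]A][X]][A[XX]A][A[XX]A][[X][A[XX]AA[XX]A][X][X][A[XX]AA[XX]A][X]][A[XX]A]][[X][A[XX]AA[XX]A][X]]]

Answer: [[[X][A[XX]AA[XX]A][X]][[A[XX]A][[X][A[XX]AA[XX]A][X][X][A[XX]AA[XX]A][X]][A[XX]A][A[XX]A][[X][A[XX]AA[XX]A][X][X][A[XX]AA[XX]A][X]][A[XX]A]][[X][A[XX]AA[XX]A][X]]][[[X][A[XX]AA[XX]A][X]][[A[XX]A][[X][A[XX]AA[XX]A][X][X][A[XX]AA[XX]A][X]][A[XX]A][A[XX]A][[X][A[XX]AA[XX]A][X][X][A[XX]AA[XX]A][X]][A[XX]A]][[X][A[XX]AA[XX]A][X]]]


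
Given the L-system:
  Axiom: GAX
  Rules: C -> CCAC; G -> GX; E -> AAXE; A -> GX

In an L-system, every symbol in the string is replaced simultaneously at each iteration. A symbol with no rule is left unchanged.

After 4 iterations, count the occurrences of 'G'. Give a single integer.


Step 0: GAX  (1 'G')
Step 1: GXGXX  (2 'G')
Step 2: GXXGXXX  (2 'G')
Step 3: GXXXGXXXX  (2 'G')
Step 4: GXXXXGXXXXX  (2 'G')

Answer: 2


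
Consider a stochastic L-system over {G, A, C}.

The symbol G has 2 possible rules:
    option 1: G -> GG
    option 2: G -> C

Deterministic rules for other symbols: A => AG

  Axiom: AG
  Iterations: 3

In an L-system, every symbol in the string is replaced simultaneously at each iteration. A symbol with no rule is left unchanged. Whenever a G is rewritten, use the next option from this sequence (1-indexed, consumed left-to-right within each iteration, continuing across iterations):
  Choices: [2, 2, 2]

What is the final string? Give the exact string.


Answer: AGCCC

Derivation:
Step 0: AG
Step 1: AGC  (used choices [2])
Step 2: AGCC  (used choices [2])
Step 3: AGCCC  (used choices [2])


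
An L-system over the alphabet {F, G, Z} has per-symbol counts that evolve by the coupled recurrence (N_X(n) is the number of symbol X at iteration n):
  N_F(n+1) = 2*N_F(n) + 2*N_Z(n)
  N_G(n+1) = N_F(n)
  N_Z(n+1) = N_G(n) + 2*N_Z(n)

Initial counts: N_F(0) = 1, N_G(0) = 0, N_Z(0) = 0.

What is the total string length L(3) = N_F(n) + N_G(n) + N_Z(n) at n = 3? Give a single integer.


Step 0: N_F=1, N_G=0, N_Z=0, L=1
Step 1: N_F=2, N_G=1, N_Z=0, L=3
Step 2: N_F=4, N_G=2, N_Z=1, L=7
Step 3: N_F=10, N_G=4, N_Z=4, L=18

Answer: 18


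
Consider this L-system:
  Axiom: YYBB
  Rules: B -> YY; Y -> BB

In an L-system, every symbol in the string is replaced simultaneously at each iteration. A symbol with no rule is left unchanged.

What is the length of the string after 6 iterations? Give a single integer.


Step 0: length = 4
Step 1: length = 8
Step 2: length = 16
Step 3: length = 32
Step 4: length = 64
Step 5: length = 128
Step 6: length = 256

Answer: 256


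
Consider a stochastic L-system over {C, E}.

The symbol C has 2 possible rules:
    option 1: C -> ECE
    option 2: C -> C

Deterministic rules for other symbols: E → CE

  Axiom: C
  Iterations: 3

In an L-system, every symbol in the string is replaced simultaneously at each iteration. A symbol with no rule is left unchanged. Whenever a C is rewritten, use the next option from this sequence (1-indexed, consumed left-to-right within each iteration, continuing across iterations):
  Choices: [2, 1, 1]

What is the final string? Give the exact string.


Step 0: C
Step 1: C  (used choices [2])
Step 2: ECE  (used choices [1])
Step 3: CEECECE  (used choices [1])

Answer: CEECECE


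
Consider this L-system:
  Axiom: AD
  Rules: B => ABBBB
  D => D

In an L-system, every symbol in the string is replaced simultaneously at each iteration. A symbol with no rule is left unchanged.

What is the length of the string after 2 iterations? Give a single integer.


Answer: 2

Derivation:
Step 0: length = 2
Step 1: length = 2
Step 2: length = 2


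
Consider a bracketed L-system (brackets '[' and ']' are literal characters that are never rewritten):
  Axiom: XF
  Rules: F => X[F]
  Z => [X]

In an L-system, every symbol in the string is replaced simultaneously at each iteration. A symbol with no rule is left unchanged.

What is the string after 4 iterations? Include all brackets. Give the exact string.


Step 0: XF
Step 1: XX[F]
Step 2: XX[X[F]]
Step 3: XX[X[X[F]]]
Step 4: XX[X[X[X[F]]]]

Answer: XX[X[X[X[F]]]]


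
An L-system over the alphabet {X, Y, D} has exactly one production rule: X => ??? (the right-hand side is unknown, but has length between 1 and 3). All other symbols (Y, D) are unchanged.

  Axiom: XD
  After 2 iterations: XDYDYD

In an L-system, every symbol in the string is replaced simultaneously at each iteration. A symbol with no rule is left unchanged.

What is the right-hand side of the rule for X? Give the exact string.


Answer: XDY

Derivation:
Trying X => XDY:
  Step 0: XD
  Step 1: XDYD
  Step 2: XDYDYD
Matches the given result.


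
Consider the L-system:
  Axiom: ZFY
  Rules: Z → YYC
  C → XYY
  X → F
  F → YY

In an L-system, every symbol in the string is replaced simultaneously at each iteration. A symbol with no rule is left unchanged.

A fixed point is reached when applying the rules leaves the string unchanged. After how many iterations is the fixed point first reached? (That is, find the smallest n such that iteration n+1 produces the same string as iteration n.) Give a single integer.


Answer: 4

Derivation:
Step 0: ZFY
Step 1: YYCYYY
Step 2: YYXYYYYY
Step 3: YYFYYYYY
Step 4: YYYYYYYYY
Step 5: YYYYYYYYY  (unchanged — fixed point at step 4)


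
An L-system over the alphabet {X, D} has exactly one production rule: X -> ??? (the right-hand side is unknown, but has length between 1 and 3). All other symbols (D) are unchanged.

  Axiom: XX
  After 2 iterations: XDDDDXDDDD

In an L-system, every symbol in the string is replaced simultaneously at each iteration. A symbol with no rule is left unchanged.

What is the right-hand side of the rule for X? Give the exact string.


Trying X -> XDD:
  Step 0: XX
  Step 1: XDDXDD
  Step 2: XDDDDXDDDD
Matches the given result.

Answer: XDD


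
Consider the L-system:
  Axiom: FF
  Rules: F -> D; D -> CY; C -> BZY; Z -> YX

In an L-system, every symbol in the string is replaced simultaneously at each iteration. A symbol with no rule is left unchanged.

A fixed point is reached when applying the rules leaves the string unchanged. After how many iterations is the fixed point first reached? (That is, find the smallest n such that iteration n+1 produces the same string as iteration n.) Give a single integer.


Answer: 4

Derivation:
Step 0: FF
Step 1: DD
Step 2: CYCY
Step 3: BZYYBZYY
Step 4: BYXYYBYXYY
Step 5: BYXYYBYXYY  (unchanged — fixed point at step 4)


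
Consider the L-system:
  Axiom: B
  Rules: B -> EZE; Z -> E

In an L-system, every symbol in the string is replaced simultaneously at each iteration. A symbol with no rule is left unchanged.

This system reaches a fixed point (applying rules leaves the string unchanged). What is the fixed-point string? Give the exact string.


Step 0: B
Step 1: EZE
Step 2: EEE
Step 3: EEE  (unchanged — fixed point at step 2)

Answer: EEE


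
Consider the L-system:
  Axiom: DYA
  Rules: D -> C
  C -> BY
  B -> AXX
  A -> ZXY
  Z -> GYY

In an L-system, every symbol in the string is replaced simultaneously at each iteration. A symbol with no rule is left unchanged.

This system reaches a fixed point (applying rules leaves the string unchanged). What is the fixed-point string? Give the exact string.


Step 0: DYA
Step 1: CYZXY
Step 2: BYYGYYXY
Step 3: AXXYYGYYXY
Step 4: ZXYXXYYGYYXY
Step 5: GYYXYXXYYGYYXY
Step 6: GYYXYXXYYGYYXY  (unchanged — fixed point at step 5)

Answer: GYYXYXXYYGYYXY


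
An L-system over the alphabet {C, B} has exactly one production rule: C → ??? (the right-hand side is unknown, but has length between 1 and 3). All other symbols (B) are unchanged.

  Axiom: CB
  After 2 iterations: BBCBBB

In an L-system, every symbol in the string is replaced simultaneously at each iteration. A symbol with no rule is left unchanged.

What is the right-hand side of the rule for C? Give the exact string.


Trying C → BCB:
  Step 0: CB
  Step 1: BCBB
  Step 2: BBCBBB
Matches the given result.

Answer: BCB


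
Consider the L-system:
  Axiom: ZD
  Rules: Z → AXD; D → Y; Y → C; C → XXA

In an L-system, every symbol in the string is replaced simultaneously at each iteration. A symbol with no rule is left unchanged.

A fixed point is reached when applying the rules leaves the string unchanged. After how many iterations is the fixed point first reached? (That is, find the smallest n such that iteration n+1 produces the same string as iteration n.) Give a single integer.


Answer: 4

Derivation:
Step 0: ZD
Step 1: AXDY
Step 2: AXYC
Step 3: AXCXXA
Step 4: AXXXAXXA
Step 5: AXXXAXXA  (unchanged — fixed point at step 4)


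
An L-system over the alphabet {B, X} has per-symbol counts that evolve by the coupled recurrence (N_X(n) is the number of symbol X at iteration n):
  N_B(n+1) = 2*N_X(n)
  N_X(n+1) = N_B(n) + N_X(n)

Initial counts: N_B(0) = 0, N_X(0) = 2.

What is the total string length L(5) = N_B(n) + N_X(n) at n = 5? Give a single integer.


Step 0: N_B=0, N_X=2, L=2
Step 1: N_B=4, N_X=2, L=6
Step 2: N_B=4, N_X=6, L=10
Step 3: N_B=12, N_X=10, L=22
Step 4: N_B=20, N_X=22, L=42
Step 5: N_B=44, N_X=42, L=86

Answer: 86


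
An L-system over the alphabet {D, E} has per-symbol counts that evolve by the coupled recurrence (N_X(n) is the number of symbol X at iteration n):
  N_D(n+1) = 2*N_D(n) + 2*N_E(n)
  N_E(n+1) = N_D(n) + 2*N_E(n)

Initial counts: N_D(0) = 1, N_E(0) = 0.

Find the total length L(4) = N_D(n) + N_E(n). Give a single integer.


Step 0: N_D=1, N_E=0, L=1
Step 1: N_D=2, N_E=1, L=3
Step 2: N_D=6, N_E=4, L=10
Step 3: N_D=20, N_E=14, L=34
Step 4: N_D=68, N_E=48, L=116

Answer: 116


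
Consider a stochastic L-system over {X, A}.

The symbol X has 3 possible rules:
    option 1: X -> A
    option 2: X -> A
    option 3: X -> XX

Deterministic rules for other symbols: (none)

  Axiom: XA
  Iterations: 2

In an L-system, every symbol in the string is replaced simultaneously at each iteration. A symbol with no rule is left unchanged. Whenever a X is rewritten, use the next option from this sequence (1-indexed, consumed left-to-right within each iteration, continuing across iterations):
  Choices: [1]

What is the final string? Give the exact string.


Step 0: XA
Step 1: AA  (used choices [1])
Step 2: AA  (used choices [])

Answer: AA


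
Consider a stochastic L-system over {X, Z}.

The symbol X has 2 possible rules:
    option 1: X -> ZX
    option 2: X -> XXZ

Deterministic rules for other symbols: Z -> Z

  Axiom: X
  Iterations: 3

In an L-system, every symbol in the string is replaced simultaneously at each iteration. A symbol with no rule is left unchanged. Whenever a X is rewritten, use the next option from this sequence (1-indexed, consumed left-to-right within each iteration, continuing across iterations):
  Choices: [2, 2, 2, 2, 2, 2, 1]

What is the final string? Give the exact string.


Answer: XXZXXZZXXZZXZZ

Derivation:
Step 0: X
Step 1: XXZ  (used choices [2])
Step 2: XXZXXZZ  (used choices [2, 2])
Step 3: XXZXXZZXXZZXZZ  (used choices [2, 2, 2, 1])


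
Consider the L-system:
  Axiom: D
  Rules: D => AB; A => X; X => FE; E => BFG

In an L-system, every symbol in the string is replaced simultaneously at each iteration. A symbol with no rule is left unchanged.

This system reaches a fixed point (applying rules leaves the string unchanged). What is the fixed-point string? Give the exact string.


Answer: FBFGB

Derivation:
Step 0: D
Step 1: AB
Step 2: XB
Step 3: FEB
Step 4: FBFGB
Step 5: FBFGB  (unchanged — fixed point at step 4)


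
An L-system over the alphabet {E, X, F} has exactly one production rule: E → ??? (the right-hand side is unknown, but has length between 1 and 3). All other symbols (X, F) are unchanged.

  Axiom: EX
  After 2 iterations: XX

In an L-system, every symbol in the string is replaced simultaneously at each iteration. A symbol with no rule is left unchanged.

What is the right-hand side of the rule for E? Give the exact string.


Trying E → X:
  Step 0: EX
  Step 1: XX
  Step 2: XX
Matches the given result.

Answer: X


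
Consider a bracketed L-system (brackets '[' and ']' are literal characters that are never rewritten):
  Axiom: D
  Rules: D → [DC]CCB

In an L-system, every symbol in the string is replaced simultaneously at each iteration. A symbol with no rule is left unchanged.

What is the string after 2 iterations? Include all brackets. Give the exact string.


Answer: [[DC]CCBC]CCB

Derivation:
Step 0: D
Step 1: [DC]CCB
Step 2: [[DC]CCBC]CCB


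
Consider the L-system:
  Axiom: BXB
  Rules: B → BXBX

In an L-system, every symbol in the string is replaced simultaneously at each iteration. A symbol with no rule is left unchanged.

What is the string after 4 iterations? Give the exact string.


Answer: BXBXXBXBXXXBXBXXBXBXXXXBXBXXBXBXXXBXBXXBXBXXXXXBXBXXBXBXXXBXBXXBXBXXXXBXBXXBXBXXXBXBXXBXBXXXX

Derivation:
Step 0: BXB
Step 1: BXBXXBXBX
Step 2: BXBXXBXBXXXBXBXXBXBXX
Step 3: BXBXXBXBXXXBXBXXBXBXXXXBXBXXBXBXXXBXBXXBXBXXX
Step 4: BXBXXBXBXXXBXBXXBXBXXXXBXBXXBXBXXXBXBXXBXBXXXXXBXBXXBXBXXXBXBXXBXBXXXXBXBXXBXBXXXBXBXXBXBXXXX
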